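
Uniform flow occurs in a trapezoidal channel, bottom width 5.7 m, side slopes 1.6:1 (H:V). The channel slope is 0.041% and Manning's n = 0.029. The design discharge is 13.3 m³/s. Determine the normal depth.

Manning's equation rearranged: A R^(2/3) = nQ / (1·√S) = 0.029 × 13.3 / (√0.00041) = 19.05.
Trying y = 2.17 m: A R^(2/3) = 25.3 — high.
Trying y = 1.54 m: A R^(2/3) = 13.33 — low.
Trying y = 1.87 m: A R^(2/3) = 19.1 — matches.

y_n = 1.87 m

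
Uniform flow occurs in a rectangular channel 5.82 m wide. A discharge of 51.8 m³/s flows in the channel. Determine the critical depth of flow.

y_c = 2.01 m

For a rectangular channel, critical depth y_c = (q²/g)^(1/3) where q = Q/b = 51.8/5.82 = 8.9 m²/s.
So y_c = (8.9²/9.81)^(1/3) = 2.01 m.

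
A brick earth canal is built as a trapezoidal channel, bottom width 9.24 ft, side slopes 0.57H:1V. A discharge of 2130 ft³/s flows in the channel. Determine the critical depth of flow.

y_c = 9.63 ft

At critical depth, Q² T / (g A³) = 1, i.e. A³/T = Q²/g = 2130²/32.2 = 140900.
Trying y = 8.6 ft: A³/T = 94460 — too small.
Trying y = 11.5 ft: A³/T = 268100 — too large.
Trying y = 9.63 ft: A³/T = 141100 — matches.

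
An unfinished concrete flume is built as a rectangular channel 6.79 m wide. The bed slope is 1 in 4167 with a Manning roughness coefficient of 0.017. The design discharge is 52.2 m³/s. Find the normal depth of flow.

y_n = 5.22 m

Manning's equation rearranged: A R^(2/3) = nQ / (1·√S) = 0.017 × 52.2 / (√0.00024) = 57.28.
Try y = 3.82 m: A R^(2/3) = 38.35 — low.
Try y = 5.22 m: A R^(2/3) = 57.33 — close enough.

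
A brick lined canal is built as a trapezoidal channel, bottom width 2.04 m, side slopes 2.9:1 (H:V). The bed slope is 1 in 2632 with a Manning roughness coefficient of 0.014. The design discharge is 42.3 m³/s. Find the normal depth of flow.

Manning's equation rearranged: A R^(2/3) = nQ / (1·√S) = 0.014 × 42.3 / (√0.0003799) = 30.38.
Try y = 2.82 m: A R^(2/3) = 37.59 — high.
Try y = 1.76 m: A R^(2/3) = 12.4 — low.
Try y = 2.58 m: A R^(2/3) = 30.38 — matches.

y_n = 2.58 m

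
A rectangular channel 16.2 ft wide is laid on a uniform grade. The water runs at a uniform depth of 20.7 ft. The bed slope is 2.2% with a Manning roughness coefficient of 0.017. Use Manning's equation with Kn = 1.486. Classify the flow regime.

supercritical

Flow area A = b·y = 16.2 × 20.7 = 335.3 ft². Wetted perimeter P = b + 2y = 16.2 + 2×20.7 = 57.6 ft.
Hydraulic radius R = A/P = 335.3/57.6 = 5.822 ft.
V = (1.486/n) R^(2/3) √S = (1.486/0.017) × 5.822^(2/3) × √0.022 = 41.96 ft/s. Hydraulic depth D_h = A/T = 335.3/16.2 = 20.7 ft.
Froude number Fr = V/√(g·D_h) = 41.96/√(32.2×20.7) = 1.63, which is greater than 1, so the flow is supercritical.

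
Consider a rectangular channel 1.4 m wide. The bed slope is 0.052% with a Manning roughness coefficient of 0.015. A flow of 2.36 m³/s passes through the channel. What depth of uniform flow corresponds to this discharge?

y_n = 1.76 m

Manning's equation rearranged: A R^(2/3) = nQ / (1·√S) = 0.015 × 2.36 / (√0.00052) = 1.552.
At y = 1.44 m: A R^(2/3) = 1.22 — too small.
At y = 1.76 m: A R^(2/3) = 1.554 — matches.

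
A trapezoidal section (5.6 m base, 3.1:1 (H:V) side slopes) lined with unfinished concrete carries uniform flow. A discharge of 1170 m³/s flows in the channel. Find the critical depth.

y_c = 6.97 m

At critical depth, Q² T / (g A³) = 1, i.e. A³/T = Q²/g = 1170²/9.81 = 139500.
Trying y = 8.45 m: A³/T = 334400 — high.
Trying y = 4.98 m: A³/T = 31530 — low.
Trying y = 6.97 m: A³/T = 139700 — matches.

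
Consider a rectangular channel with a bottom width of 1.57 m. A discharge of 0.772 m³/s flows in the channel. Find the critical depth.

For a rectangular channel, critical depth y_c = (q²/g)^(1/3) where q = Q/b = 0.772/1.57 = 0.4917 m²/s.
So y_c = (0.4917²/9.81)^(1/3) = 0.291 m.

y_c = 0.291 m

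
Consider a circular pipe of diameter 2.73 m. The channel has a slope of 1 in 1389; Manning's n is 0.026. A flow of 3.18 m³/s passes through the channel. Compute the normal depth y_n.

Manning's equation rearranged: A R^(2/3) = nQ / (1·√S) = 0.026 × 3.18 / (√0.0007199) = 3.081.
Try y = 1.18 m: A R^(2/3) = 1.759 — low.
Try y = 1.92 m: A R^(2/3) = 3.822 — high.
Try y = 1.65 m: A R^(2/3) = 3.083 — matches.

y_n = 1.65 m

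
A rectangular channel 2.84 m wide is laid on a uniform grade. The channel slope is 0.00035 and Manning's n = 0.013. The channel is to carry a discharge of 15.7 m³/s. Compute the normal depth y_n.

Manning's equation rearranged: A R^(2/3) = nQ / (1·√S) = 0.013 × 15.7 / (√0.00035) = 10.91.
At y = 4.74 m: A R^(2/3) = 14.28 — over.
At y = 3.03 m: A R^(2/3) = 8.414 — short.
At y = 3.76 m: A R^(2/3) = 10.9 — matches.

y_n = 3.76 m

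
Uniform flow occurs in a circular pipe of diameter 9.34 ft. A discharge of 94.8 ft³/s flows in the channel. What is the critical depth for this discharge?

y_c = 2.3 ft

At critical depth, Q² T / (g A³) = 1, i.e. A³/T = Q²/g = 94.8²/32.2 = 279.1.
Trying y = 2.82 ft: A³/T = 618.7 — too large.
Trying y = 1.7 ft: A³/T = 85.85 — too small.
Trying y = 2.3 ft: A³/T = 280.1 — close enough.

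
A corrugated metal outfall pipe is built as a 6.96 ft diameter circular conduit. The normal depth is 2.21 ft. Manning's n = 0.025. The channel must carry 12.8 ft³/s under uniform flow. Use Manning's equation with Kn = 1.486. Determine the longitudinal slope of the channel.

S = 0.000321

For a circular section of diameter D = 6.96 ft at depth y = 2.21 ft, the central angle is θ = 2 arccos(1 − 2y/D) = 2.394 rad. Then A = (D²/8)(θ − sin θ) = 10.38 ft² and P = Dθ/2 = 8.333 ft.
Hydraulic radius R = A/P = 10.38/8.333 = 1.246 ft.
From Manning's equation, S = [nQ / (1.486 A R^(2/3))]² = [0.025 × 12.8 / (1.486 × 10.38 × 1.246^(2/3))]² = 0.000321.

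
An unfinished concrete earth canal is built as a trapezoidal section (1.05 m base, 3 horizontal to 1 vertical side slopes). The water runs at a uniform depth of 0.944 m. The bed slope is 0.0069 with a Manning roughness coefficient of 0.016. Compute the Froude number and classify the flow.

supercritical

With bottom width b = 1.05 m and side slope z = 3: A = (b + zy)y = (1.05 + 3×0.944)×0.944 = 3.665 m²; P = b + 2y√(1+z²) = 1.05 + 2×0.944×3.162 = 7.02 m.
Hydraulic radius R = A/P = 3.665/7.02 = 0.522 m.
V = (1/n) R^(2/3) √S = (1/0.016) × 0.522^(2/3) × √0.0069 = 3.366 m/s. Hydraulic depth D_h = A/T = 3.665/6.714 = 0.5458 m.
Froude number Fr = V/√(g·D_h) = 3.366/√(9.81×0.5458) = 1.45, which is greater than 1, so the flow is supercritical.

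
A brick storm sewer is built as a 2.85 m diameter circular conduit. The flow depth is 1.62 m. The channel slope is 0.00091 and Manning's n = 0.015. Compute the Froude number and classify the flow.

subcritical

For a circular section of diameter D = 2.85 m at depth y = 1.62 m, the central angle is θ = 2 arccos(1 − 2y/D) = 3.416 rad. Then A = (D²/8)(θ − sin θ) = 3.744 m² and P = Dθ/2 = 4.868 m.
Hydraulic radius R = A/P = 3.744/4.868 = 0.769 m.
V = (1/n) R^(2/3) √S = (1/0.015) × 0.769^(2/3) × √0.00091 = 1.688 m/s. Hydraulic depth D_h = A/T = 3.744/2.823 = 1.326 m.
Froude number Fr = V/√(g·D_h) = 1.688/√(9.81×1.326) = 0.468, which is less than 1, so the flow is subcritical.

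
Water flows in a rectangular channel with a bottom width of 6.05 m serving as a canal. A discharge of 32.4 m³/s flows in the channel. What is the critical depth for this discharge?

For a rectangular channel, critical depth y_c = (q²/g)^(1/3) where q = Q/b = 32.4/6.05 = 5.355 m²/s.
So y_c = (5.355²/9.81)^(1/3) = 1.43 m.

y_c = 1.43 m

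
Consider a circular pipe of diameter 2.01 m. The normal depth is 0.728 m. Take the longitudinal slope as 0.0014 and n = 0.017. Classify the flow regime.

For a circular section of diameter D = 2.01 m at depth y = 0.728 m, the central angle is θ = 2 arccos(1 − 2y/D) = 2.583 rad. Then A = (D²/8)(θ − sin θ) = 1.037 m² and P = Dθ/2 = 2.596 m.
Hydraulic radius R = A/P = 1.037/2.596 = 0.3994 m.
V = (1/n) R^(2/3) √S = (1/0.017) × 0.3994^(2/3) × √0.0014 = 1.194 m/s. Hydraulic depth D_h = A/T = 1.037/1.932 = 0.5367 m.
Froude number Fr = V/√(g·D_h) = 1.194/√(9.81×0.5367) = 0.52, which is less than 1, so the flow is subcritical.

subcritical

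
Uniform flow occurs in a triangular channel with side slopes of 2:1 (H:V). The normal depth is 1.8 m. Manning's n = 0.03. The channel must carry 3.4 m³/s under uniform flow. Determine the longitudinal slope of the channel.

S = 0.000331

For a triangular section with side slope z = 2: A = zy² = 2×1.8² = 6.48 m²; P = 2y√(1+z²) = 2×1.8×2.236 = 8.05 m.
Hydraulic radius R = A/P = 6.48/8.05 = 0.805 m.
From Manning's equation, S = [nQ / (1 A R^(2/3))]² = [0.03 × 3.4 / (1 × 6.48 × 0.805^(2/3))]² = 0.000331.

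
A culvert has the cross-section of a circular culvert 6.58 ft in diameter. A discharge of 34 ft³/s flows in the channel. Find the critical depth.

At critical depth, Q² T / (g A³) = 1, i.e. A³/T = Q²/g = 34²/32.2 = 35.9.
Trying y = 1.84 ft: A³/T = 79.73 — high.
Trying y = 1.25 ft: A³/T = 17.62 — low.
Trying y = 1.5 ft: A³/T = 35.97 — close enough.

y_c = 1.5 ft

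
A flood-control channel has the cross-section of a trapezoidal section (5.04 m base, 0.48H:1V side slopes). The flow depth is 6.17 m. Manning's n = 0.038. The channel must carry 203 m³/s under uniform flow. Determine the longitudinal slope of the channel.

With bottom width b = 5.04 m and side slope z = 0.48: A = (b + zy)y = (5.04 + 0.48×6.17)×6.17 = 49.37 m²; P = b + 2y√(1+z²) = 5.04 + 2×6.17×1.109 = 18.73 m.
Hydraulic radius R = A/P = 49.37/18.73 = 2.636 m.
From Manning's equation, S = [nQ / (1 A R^(2/3))]² = [0.038 × 203 / (1 × 49.37 × 2.636^(2/3))]² = 0.0067.

S = 0.0067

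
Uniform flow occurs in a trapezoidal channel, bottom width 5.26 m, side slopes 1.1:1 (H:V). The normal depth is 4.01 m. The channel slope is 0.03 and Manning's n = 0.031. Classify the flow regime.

With bottom width b = 5.26 m and side slope z = 1.1: A = (b + zy)y = (5.26 + 1.1×4.01)×4.01 = 38.78 m²; P = b + 2y√(1+z²) = 5.26 + 2×4.01×1.487 = 17.18 m.
Hydraulic radius R = A/P = 38.78/17.18 = 2.257 m.
V = (1/n) R^(2/3) √S = (1/0.031) × 2.257^(2/3) × √0.03 = 9.614 m/s. Hydraulic depth D_h = A/T = 38.78/14.08 = 2.754 m.
Froude number Fr = V/√(g·D_h) = 9.614/√(9.81×2.754) = 1.85, which is greater than 1, so the flow is supercritical.

supercritical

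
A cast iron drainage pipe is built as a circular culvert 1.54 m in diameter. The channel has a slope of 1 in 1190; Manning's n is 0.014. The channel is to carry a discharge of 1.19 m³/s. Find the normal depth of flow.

Manning's equation rearranged: A R^(2/3) = nQ / (1·√S) = 0.014 × 1.19 / (√0.0008403) = 0.5747.
At y = 0.976 m: A R^(2/3) = 0.7189 — too large.
At y = 0.722 m: A R^(2/3) = 0.4412 — too small.
At y = 0.845 m: A R^(2/3) = 0.5752 — matches.

y_n = 0.845 m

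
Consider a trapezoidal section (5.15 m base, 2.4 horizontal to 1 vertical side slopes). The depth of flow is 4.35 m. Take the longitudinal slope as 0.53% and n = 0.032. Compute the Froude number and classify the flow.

subcritical

With bottom width b = 5.15 m and side slope z = 2.4: A = (b + zy)y = (5.15 + 2.4×4.35)×4.35 = 67.82 m²; P = b + 2y√(1+z²) = 5.15 + 2×4.35×2.6 = 27.77 m.
Hydraulic radius R = A/P = 67.82/27.77 = 2.442 m.
V = (1/n) R^(2/3) √S = (1/0.032) × 2.442^(2/3) × √0.0053 = 4.126 m/s. Hydraulic depth D_h = A/T = 67.82/26.03 = 2.605 m.
Froude number Fr = V/√(g·D_h) = 4.126/√(9.81×2.605) = 0.816, which is less than 1, so the flow is subcritical.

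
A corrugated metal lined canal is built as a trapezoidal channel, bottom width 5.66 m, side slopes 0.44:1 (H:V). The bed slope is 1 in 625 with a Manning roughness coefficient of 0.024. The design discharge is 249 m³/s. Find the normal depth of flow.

Manning's equation rearranged: A R^(2/3) = nQ / (1·√S) = 0.024 × 249 / (√0.0016) = 149.4.
Try y = 8.49 m: A R^(2/3) = 176.6 — too large.
Try y = 7.74 m: A R^(2/3) = 149.5 — ≈ 149.4.

y_n = 7.74 m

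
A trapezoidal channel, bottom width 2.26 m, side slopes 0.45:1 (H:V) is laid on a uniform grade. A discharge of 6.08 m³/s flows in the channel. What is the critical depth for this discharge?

At critical depth, Q² T / (g A³) = 1, i.e. A³/T = Q²/g = 6.08²/9.81 = 3.768.
Trying y = 0.601 m: A³/T = 1.256 — low.
Trying y = 1.04 m: A³/T = 7.145 — high.
Trying y = 0.852 m: A³/T = 3.774 — ≈ 3.768.

y_c = 0.852 m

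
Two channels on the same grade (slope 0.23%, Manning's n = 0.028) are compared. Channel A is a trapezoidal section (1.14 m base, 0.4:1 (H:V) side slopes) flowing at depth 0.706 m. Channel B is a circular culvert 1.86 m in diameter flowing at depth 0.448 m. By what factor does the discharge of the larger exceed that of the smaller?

Channel A: With bottom width b = 1.14 m and side slope z = 0.4: A = (b + zy)y = (1.14 + 0.4×0.706)×0.706 = 1.004 m²; P = b + 2y√(1+z²) = 1.14 + 2×0.706×1.077 = 2.661 m. Hydraulic radius R = A/P = 1.004/2.661 = 0.3774 m. Q_A = (1/0.028)·1.004·0.3774^(2/3)·√0.0023 = 0.8983 m³/s.
Channel B: For a circular section of diameter D = 1.86 m at depth y = 0.448 m, the central angle is θ = 2 arccos(1 − 2y/D) = 2.052 rad. Then A = (D²/8)(θ − sin θ) = 0.504 m² and P = Dθ/2 = 1.908 m. Hydraulic radius R = A/P = 0.504/1.908 = 0.2641 m. Q_B = (1/0.028)·0.504·0.2641^(2/3)·√0.0023 = 0.3553 m³/s.
The larger discharge is 0.8983 m³/s and the smaller is 0.3553 m³/s; the ratio is 2.53.

2.53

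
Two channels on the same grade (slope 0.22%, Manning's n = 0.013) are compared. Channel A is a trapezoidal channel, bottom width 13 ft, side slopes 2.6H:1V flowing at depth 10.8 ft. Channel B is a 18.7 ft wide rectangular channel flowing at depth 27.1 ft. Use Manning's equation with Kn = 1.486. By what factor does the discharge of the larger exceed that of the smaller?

1.25

Channel A: With bottom width b = 13 ft and side slope z = 2.6: A = (b + zy)y = (13 + 2.6×10.8)×10.8 = 443.7 ft²; P = b + 2y√(1+z²) = 13 + 2×10.8×2.786 = 73.17 ft. Hydraulic radius R = A/P = 443.7/73.17 = 6.063 ft. Q_A = (1.486/0.013)·443.7·6.063^(2/3)·√0.0022 = 7910 ft³/s.
Channel B: Flow area A = b·y = 18.7 × 27.1 = 506.8 ft². Wetted perimeter P = b + 2y = 18.7 + 2×27.1 = 72.9 ft. Hydraulic radius R = A/P = 506.8/72.9 = 6.952 ft. Q_B = (1.486/0.013)·506.8·6.952^(2/3)·√0.0022 = 9897 ft³/s.
The larger discharge is 9897 ft³/s and the smaller is 7910 ft³/s; the ratio is 1.25.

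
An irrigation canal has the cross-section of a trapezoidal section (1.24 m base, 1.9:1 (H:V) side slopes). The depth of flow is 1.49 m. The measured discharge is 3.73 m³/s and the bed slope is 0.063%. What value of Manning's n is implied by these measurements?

n = 0.035

With bottom width b = 1.24 m and side slope z = 1.9: A = (b + zy)y = (1.24 + 1.9×1.49)×1.49 = 6.066 m²; P = b + 2y√(1+z²) = 1.24 + 2×1.49×2.147 = 7.638 m.
Hydraulic radius R = A/P = 6.066/7.638 = 0.7941 m.
Rearranging Manning's equation: n = (1/Q) A R^(2/3) S^(1/2) = (1/3.73) × 6.066 × 0.7941^(2/3) × √0.00063 = 0.035.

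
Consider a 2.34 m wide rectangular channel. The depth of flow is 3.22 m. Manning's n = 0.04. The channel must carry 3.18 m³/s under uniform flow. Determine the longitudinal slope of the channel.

Flow area A = b·y = 2.34 × 3.22 = 7.535 m². Wetted perimeter P = b + 2y = 2.34 + 2×3.22 = 8.78 m.
Hydraulic radius R = A/P = 7.535/8.78 = 0.8582 m.
From Manning's equation, S = [nQ / (1 A R^(2/3))]² = [0.04 × 3.18 / (1 × 7.535 × 0.8582^(2/3))]² = 0.000349.

S = 0.000349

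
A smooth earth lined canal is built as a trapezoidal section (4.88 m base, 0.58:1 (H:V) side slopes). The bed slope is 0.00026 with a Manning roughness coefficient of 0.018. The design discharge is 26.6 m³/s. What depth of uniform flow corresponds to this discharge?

Manning's equation rearranged: A R^(2/3) = nQ / (1·√S) = 0.018 × 26.6 / (√0.00026) = 29.69.
Try y = 2.26 m: A R^(2/3) = 17.38 — too small.
Try y = 3.41 m: A R^(2/3) = 35.01 — too large.
Try y = 3.1 m: A R^(2/3) = 29.7 — ≈ 29.69.

y_n = 3.1 m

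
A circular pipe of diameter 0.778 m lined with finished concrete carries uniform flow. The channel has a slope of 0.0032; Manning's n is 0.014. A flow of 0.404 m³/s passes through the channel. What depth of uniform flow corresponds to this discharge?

Manning's equation rearranged: A R^(2/3) = nQ / (1·√S) = 0.014 × 0.404 / (√0.0032) = 0.09998.
Try y = 0.399 m: A R^(2/3) = 0.08329 — too small.
Try y = 0.446 m: A R^(2/3) = 0.09988 — ≈ 0.09998.

y_n = 0.446 m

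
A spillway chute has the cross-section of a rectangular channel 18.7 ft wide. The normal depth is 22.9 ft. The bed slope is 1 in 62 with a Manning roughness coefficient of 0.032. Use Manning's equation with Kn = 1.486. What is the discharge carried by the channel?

Q = 8920 ft³/s

Flow area A = b·y = 18.7 × 22.9 = 428.2 ft². Wetted perimeter P = b + 2y = 18.7 + 2×22.9 = 64.5 ft.
Hydraulic radius R = A/P = 428.2/64.5 = 6.639 ft.
Manning's equation: Q = (1.486/n) A R^(2/3) S^(1/2) = (1.486/0.032) × 428.2 × 6.639^(2/3) × 0.01613^(1/2) = 8920 ft³/s.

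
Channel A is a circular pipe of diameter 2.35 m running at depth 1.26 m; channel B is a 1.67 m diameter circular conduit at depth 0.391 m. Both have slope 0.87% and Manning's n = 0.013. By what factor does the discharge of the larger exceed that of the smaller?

Channel A: For a circular section of diameter D = 2.35 m at depth y = 1.26 m, the central angle is θ = 2 arccos(1 − 2y/D) = 3.286 rad. Then A = (D²/8)(θ − sin θ) = 2.368 m² and P = Dθ/2 = 3.862 m. Hydraulic radius R = A/P = 2.368/3.862 = 0.6133 m. Q_A = (1/0.013)·2.368·0.6133^(2/3)·√0.0087 = 12.27 m³/s.
Channel B: For a circular section of diameter D = 1.67 m at depth y = 0.391 m, the central angle is θ = 2 arccos(1 − 2y/D) = 2.02 rad. Then A = (D²/8)(θ − sin θ) = 0.3903 m² and P = Dθ/2 = 1.687 m. Hydraulic radius R = A/P = 0.3903/1.687 = 0.2314 m. Q_B = (1/0.013)·0.3903·0.2314^(2/3)·√0.0087 = 1.055 m³/s.
The larger discharge is 12.27 m³/s and the smaller is 1.055 m³/s; the ratio is 11.6.

11.6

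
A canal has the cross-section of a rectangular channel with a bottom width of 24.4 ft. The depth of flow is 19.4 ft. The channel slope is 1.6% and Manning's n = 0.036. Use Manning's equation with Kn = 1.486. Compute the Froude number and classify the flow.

subcritical

Flow area A = b·y = 24.4 × 19.4 = 473.4 ft². Wetted perimeter P = b + 2y = 24.4 + 2×19.4 = 63.2 ft.
Hydraulic radius R = A/P = 473.4/63.2 = 7.49 ft.
V = (1.486/n) R^(2/3) √S = (1.486/0.036) × 7.49^(2/3) × √0.016 = 19.99 ft/s. Hydraulic depth D_h = A/T = 473.4/24.4 = 19.4 ft.
Froude number Fr = V/√(g·D_h) = 19.99/√(32.2×19.4) = 0.8, which is less than 1, so the flow is subcritical.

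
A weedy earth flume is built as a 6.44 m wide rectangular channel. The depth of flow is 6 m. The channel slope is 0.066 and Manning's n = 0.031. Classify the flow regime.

supercritical

Flow area A = b·y = 6.44 × 6 = 38.64 m². Wetted perimeter P = b + 2y = 6.44 + 2×6 = 18.44 m.
Hydraulic radius R = A/P = 38.64/18.44 = 2.095 m.
V = (1/n) R^(2/3) √S = (1/0.031) × 2.095^(2/3) × √0.066 = 13.57 m/s. Hydraulic depth D_h = A/T = 38.64/6.44 = 6 m.
Froude number Fr = V/√(g·D_h) = 13.57/√(9.81×6) = 1.77, which is greater than 1, so the flow is supercritical.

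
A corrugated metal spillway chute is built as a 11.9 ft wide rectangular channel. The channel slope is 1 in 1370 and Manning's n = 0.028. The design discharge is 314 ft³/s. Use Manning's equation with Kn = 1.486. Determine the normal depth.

y_n = 8.09 ft

Manning's equation rearranged: A R^(2/3) = nQ / (1.486·√S) = 0.028 × 314 / (1.486 × √0.0007299) = 219.
At y = 6.36 ft: A R^(2/3) = 160 — low.
At y = 9.48 ft: A R^(2/3) = 267.7 — high.
At y = 8.09 ft: A R^(2/3) = 218.9 — ≈ 219.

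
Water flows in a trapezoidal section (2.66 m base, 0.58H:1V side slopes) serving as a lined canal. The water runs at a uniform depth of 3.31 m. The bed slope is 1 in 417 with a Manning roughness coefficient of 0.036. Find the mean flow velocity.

With bottom width b = 2.66 m and side slope z = 0.58: A = (b + zy)y = (2.66 + 0.58×3.31)×3.31 = 15.16 m²; P = b + 2y√(1+z²) = 2.66 + 2×3.31×1.156 = 10.31 m.
Hydraulic radius R = A/P = 15.16/10.31 = 1.47 m.
From Manning's equation, V = (1/n) R^(2/3) S^(1/2) = (1/0.036) × 1.47^(2/3) × 0.002398^(1/2) = 1.76 m/s.

V = 1.76 m/s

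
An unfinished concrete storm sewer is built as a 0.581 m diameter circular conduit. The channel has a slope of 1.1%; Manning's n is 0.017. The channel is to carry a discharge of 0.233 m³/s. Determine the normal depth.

Manning's equation rearranged: A R^(2/3) = nQ / (1·√S) = 0.017 × 0.233 / (√0.011) = 0.03777.
Try y = 0.205 m: A R^(2/3) = 0.01956 — too small.
Try y = 0.322 m: A R^(2/3) = 0.04344 — too large.
Try y = 0.296 m: A R^(2/3) = 0.03781 — ≈ 0.03777.

y_n = 0.296 m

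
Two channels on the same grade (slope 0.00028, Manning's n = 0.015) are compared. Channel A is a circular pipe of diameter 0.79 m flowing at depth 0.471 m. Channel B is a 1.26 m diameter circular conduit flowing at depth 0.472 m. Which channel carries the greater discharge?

channel B

Channel A: For a circular section of diameter D = 0.79 m at depth y = 0.471 m, the central angle is θ = 2 arccos(1 − 2y/D) = 3.529 rad. Then A = (D²/8)(θ − sin θ) = 0.3048 m² and P = Dθ/2 = 1.394 m. Hydraulic radius R = A/P = 0.3048/1.394 = 0.2186 m. Q_A = (1/0.015)·0.3048·0.2186^(2/3)·√0.00028 = 0.1234 m³/s.
Channel B: For a circular section of diameter D = 1.26 m at depth y = 0.472 m, the central angle is θ = 2 arccos(1 − 2y/D) = 2.635 rad. Then A = (D²/8)(θ − sin θ) = 0.4265 m² and P = Dθ/2 = 1.66 m. Hydraulic radius R = A/P = 0.4265/1.66 = 0.2569 m. Q_B = (1/0.015)·0.4265·0.2569^(2/3)·√0.00028 = 0.1923 m³/s.
Q_A = 0.1234 m³/s vs Q_B = 0.1923 m³/s, so channel B carries more.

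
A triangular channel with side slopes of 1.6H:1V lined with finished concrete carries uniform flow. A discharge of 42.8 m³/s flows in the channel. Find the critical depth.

y_c = 2.71 m

At critical depth, Q² T / (g A³) = 1, i.e. A³/T = Q²/g = 42.8²/9.81 = 186.7.
Try y = 2.33 m: A³/T = 87.9 — low.
Try y = 3.06 m: A³/T = 343.4 — high.
Try y = 2.71 m: A³/T = 187.1 — ≈ 186.7.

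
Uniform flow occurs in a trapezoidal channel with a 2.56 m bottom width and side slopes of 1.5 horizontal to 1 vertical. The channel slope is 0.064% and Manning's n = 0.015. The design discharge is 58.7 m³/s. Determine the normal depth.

Manning's equation rearranged: A R^(2/3) = nQ / (1·√S) = 0.015 × 58.7 / (√0.00064) = 34.8.
Try y = 2.25 m: A R^(2/3) = 15.51 — short.
Try y = 3.27 m: A R^(2/3) = 34.78 — matches.

y_n = 3.27 m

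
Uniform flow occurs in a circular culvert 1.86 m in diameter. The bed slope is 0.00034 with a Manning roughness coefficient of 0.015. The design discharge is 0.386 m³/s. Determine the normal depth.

Manning's equation rearranged: A R^(2/3) = nQ / (1·√S) = 0.015 × 0.386 / (√0.00034) = 0.314.
Trying y = 0.42 m: A R^(2/3) = 0.1824 — too small.
Trying y = 0.651 m: A R^(2/3) = 0.4288 — too large.
Trying y = 0.553 m: A R^(2/3) = 0.3139 — matches.

y_n = 0.553 m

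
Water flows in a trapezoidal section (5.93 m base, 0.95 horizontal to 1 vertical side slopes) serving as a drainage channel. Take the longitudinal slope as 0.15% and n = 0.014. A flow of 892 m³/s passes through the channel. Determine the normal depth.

y_n = 8.76 m

Manning's equation rearranged: A R^(2/3) = nQ / (1·√S) = 0.014 × 892 / (√0.0015) = 322.4.
Trying y = 10.6 m: A R^(2/3) = 484.1 — too large.
Trying y = 7.81 m: A R^(2/3) = 253.7 — too small.
Trying y = 8.76 m: A R^(2/3) = 322.3 — matches.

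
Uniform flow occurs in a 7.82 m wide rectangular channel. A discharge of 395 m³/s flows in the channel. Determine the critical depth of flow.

y_c = 6.38 m

For a rectangular channel, critical depth y_c = (q²/g)^(1/3) where q = Q/b = 395/7.82 = 50.51 m²/s.
So y_c = (50.51²/9.81)^(1/3) = 6.38 m.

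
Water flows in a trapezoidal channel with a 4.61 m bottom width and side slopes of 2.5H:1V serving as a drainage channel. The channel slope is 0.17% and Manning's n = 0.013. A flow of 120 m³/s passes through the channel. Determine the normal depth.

Manning's equation rearranged: A R^(2/3) = nQ / (1·√S) = 0.013 × 120 / (√0.0017) = 37.84.
Try y = 3.18 m: A R^(2/3) = 59.92 — too large.
Try y = 2.57 m: A R^(2/3) = 37.77 — matches.

y_n = 2.57 m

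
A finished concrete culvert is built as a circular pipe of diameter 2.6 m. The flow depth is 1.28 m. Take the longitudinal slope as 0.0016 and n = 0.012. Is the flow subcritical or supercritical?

subcritical

For a circular section of diameter D = 2.6 m at depth y = 1.28 m, the central angle is θ = 2 arccos(1 − 2y/D) = 3.111 rad. Then A = (D²/8)(θ − sin θ) = 2.603 m² and P = Dθ/2 = 4.044 m.
Hydraulic radius R = A/P = 2.603/4.044 = 0.6436 m.
V = (1/n) R^(2/3) √S = (1/0.012) × 0.6436^(2/3) × √0.0016 = 2.485 m/s. Hydraulic depth D_h = A/T = 2.603/2.6 = 1.001 m.
Froude number Fr = V/√(g·D_h) = 2.485/√(9.81×1.001) = 0.793, which is less than 1, so the flow is subcritical.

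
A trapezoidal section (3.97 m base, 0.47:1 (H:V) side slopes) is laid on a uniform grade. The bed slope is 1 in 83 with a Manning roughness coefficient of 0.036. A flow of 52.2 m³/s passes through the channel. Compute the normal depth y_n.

Manning's equation rearranged: A R^(2/3) = nQ / (1·√S) = 0.036 × 52.2 / (√0.01205) = 17.12.
At y = 2.85 m: A R^(2/3) = 19.6 — high.
At y = 2.63 m: A R^(2/3) = 17.13 — close enough.

y_n = 2.63 m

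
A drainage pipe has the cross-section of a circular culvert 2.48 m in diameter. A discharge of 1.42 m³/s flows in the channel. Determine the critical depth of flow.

y_c = 0.525 m

At critical depth, Q² T / (g A³) = 1, i.e. A³/T = Q²/g = 1.42²/9.81 = 0.2055.
Trying y = 0.387 m: A³/T = 0.06188 — too small.
Trying y = 0.525 m: A³/T = 0.2048 — close enough.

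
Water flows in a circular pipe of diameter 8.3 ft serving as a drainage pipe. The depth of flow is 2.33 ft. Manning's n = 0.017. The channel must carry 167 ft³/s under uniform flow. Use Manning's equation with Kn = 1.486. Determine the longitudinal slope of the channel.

For a circular section of diameter D = 8.3 ft at depth y = 2.33 ft, the central angle is θ = 2 arccos(1 − 2y/D) = 2.234 rad. Then A = (D²/8)(θ − sin θ) = 12.45 ft² and P = Dθ/2 = 9.269 ft.
Hydraulic radius R = A/P = 12.45/9.269 = 1.343 ft.
From Manning's equation, S = [nQ / (1.486 A R^(2/3))]² = [0.017 × 167 / (1.486 × 12.45 × 1.343^(2/3))]² = 0.0159.

S = 0.0159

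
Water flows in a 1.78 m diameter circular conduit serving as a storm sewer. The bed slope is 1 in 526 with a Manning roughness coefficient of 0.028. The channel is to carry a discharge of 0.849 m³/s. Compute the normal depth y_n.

y_n = 0.756 m

Manning's equation rearranged: A R^(2/3) = nQ / (1·√S) = 0.028 × 0.849 / (√0.001901) = 0.5452.
Try y = 0.823 m: A R^(2/3) = 0.6336 — over.
Try y = 0.586 m: A R^(2/3) = 0.3396 — short.
Try y = 0.756 m: A R^(2/3) = 0.545 — ≈ 0.5452.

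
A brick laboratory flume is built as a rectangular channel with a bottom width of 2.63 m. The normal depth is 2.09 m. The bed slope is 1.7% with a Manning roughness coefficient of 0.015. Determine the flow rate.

Q = 41.4 m³/s

Flow area A = b·y = 2.63 × 2.09 = 5.497 m². Wetted perimeter P = b + 2y = 2.63 + 2×2.09 = 6.81 m.
Hydraulic radius R = A/P = 5.497/6.81 = 0.8072 m.
Manning's equation: Q = (1/n) A R^(2/3) S^(1/2) = (1/0.015) × 5.497 × 0.8072^(2/3) × 0.017^(1/2) = 41.4 m³/s.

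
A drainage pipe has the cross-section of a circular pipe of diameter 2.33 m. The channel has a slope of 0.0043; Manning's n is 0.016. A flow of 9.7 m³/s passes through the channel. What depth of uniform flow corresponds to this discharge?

y_n = 1.57 m

Manning's equation rearranged: A R^(2/3) = nQ / (1·√S) = 0.016 × 9.7 / (√0.0043) = 2.367.
Try y = 1.71 m: A R^(2/3) = 2.643 — too large.
Try y = 1.27 m: A R^(2/3) = 1.717 — too small.
Try y = 1.57 m: A R^(2/3) = 2.366 — close enough.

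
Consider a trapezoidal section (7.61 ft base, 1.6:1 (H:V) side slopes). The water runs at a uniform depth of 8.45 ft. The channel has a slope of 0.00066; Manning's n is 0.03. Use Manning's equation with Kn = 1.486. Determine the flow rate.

With bottom width b = 7.61 ft and side slope z = 1.6: A = (b + zy)y = (7.61 + 1.6×8.45)×8.45 = 178.5 ft²; P = b + 2y√(1+z²) = 7.61 + 2×8.45×1.887 = 39.5 ft.
Hydraulic radius R = A/P = 178.5/39.5 = 4.521 ft.
Manning's equation: Q = (1.486/n) A R^(2/3) S^(1/2) = (1.486/0.03) × 178.5 × 4.521^(2/3) × 0.00066^(1/2) = 621 ft³/s.

Q = 621 ft³/s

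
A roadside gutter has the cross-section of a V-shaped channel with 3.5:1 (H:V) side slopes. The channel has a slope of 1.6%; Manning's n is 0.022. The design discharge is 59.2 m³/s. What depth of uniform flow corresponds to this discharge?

y_n = 1.8 m

Manning's equation rearranged: A R^(2/3) = nQ / (1·√S) = 0.022 × 59.2 / (√0.016) = 10.3.
Try y = 2.15 m: A R^(2/3) = 16.54 — too large.
Try y = 1.62 m: A R^(2/3) = 7.775 — too small.
Try y = 1.8 m: A R^(2/3) = 10.3 — matches.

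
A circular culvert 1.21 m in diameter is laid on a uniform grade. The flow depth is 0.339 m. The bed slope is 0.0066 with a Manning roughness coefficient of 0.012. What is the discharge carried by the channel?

Q = 0.601 m³/s

For a circular section of diameter D = 1.21 m at depth y = 0.339 m, the central angle is θ = 2 arccos(1 − 2y/D) = 2.231 rad. Then A = (D²/8)(θ − sin θ) = 0.2638 m² and P = Dθ/2 = 1.35 m.
Hydraulic radius R = A/P = 0.2638/1.35 = 0.1954 m.
Manning's equation: Q = (1/n) A R^(2/3) S^(1/2) = (1/0.012) × 0.2638 × 0.1954^(2/3) × 0.0066^(1/2) = 0.601 m³/s.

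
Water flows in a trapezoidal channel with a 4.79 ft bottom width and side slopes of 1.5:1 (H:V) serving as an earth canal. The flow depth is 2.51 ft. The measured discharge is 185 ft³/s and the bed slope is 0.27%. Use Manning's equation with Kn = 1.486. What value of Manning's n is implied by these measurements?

n = 0.012

With bottom width b = 4.79 ft and side slope z = 1.5: A = (b + zy)y = (4.79 + 1.5×2.51)×2.51 = 21.47 ft²; P = b + 2y√(1+z²) = 4.79 + 2×2.51×1.803 = 13.84 ft.
Hydraulic radius R = A/P = 21.47/13.84 = 1.552 ft.
Rearranging Manning's equation: n = (1.486/Q) A R^(2/3) S^(1/2) = (1.486/185) × 21.47 × 1.552^(2/3) × √0.0027 = 0.012.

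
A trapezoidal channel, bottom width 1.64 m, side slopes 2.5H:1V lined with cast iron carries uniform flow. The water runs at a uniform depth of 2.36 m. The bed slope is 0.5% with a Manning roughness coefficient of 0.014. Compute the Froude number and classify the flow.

supercritical

With bottom width b = 1.64 m and side slope z = 2.5: A = (b + zy)y = (1.64 + 2.5×2.36)×2.36 = 17.79 m²; P = b + 2y√(1+z²) = 1.64 + 2×2.36×2.693 = 14.35 m.
Hydraulic radius R = A/P = 17.79/14.35 = 1.24 m.
V = (1/n) R^(2/3) √S = (1/0.014) × 1.24^(2/3) × √0.005 = 5.83 m/s. Hydraulic depth D_h = A/T = 17.79/13.44 = 1.324 m.
Froude number Fr = V/√(g·D_h) = 5.83/√(9.81×1.324) = 1.62, which is greater than 1, so the flow is supercritical.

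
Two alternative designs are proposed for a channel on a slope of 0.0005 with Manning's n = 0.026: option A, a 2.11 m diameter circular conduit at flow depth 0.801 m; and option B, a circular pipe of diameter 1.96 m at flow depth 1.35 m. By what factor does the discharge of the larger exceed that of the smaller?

Channel A: For a circular section of diameter D = 2.11 m at depth y = 0.801 m, the central angle is θ = 2 arccos(1 − 2y/D) = 2.655 rad. Then A = (D²/8)(θ − sin θ) = 1.218 m² and P = Dθ/2 = 2.801 m. Hydraulic radius R = A/P = 1.218/2.801 = 0.4347 m. Q_A = (1/0.026)·1.218·0.4347^(2/3)·√0.0005 = 0.6009 m³/s.
Channel B: For a circular section of diameter D = 1.96 m at depth y = 1.35 m, the central angle is θ = 2 arccos(1 − 2y/D) = 3.916 rad. Then A = (D²/8)(θ − sin θ) = 2.216 m² and P = Dθ/2 = 3.838 m. Hydraulic radius R = A/P = 2.216/3.838 = 0.5775 m. Q_B = (1/0.026)·2.216·0.5775^(2/3)·√0.0005 = 1.322 m³/s.
The larger discharge is 1.322 m³/s and the smaller is 0.6009 m³/s; the ratio is 2.2.

2.2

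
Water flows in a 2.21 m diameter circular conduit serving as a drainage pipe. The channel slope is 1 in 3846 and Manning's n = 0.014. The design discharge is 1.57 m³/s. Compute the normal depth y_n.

y_n = 1.14 m

Manning's equation rearranged: A R^(2/3) = nQ / (1·√S) = 0.014 × 1.57 / (√0.00026) = 1.363.
Trying y = 1.45 m: A R^(2/3) = 1.98 — high.
Trying y = 0.983 m: A R^(2/3) = 1.054 — low.
Trying y = 1.14 m: A R^(2/3) = 1.361 — close enough.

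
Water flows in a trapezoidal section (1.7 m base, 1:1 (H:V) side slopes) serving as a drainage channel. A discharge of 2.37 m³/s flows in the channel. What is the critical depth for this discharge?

At critical depth, Q² T / (g A³) = 1, i.e. A³/T = Q²/g = 2.37²/9.81 = 0.5726.
Trying y = 0.637 m: A³/T = 1.109 — too large.
Trying y = 0.449 m: A³/T = 0.3458 — too small.
Trying y = 0.523 m: A³/T = 0.5723 — matches.

y_c = 0.523 m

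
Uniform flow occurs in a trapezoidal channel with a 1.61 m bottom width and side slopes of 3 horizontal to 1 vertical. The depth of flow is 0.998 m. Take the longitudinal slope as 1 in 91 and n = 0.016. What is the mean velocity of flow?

V = 4.56 m/s

With bottom width b = 1.61 m and side slope z = 3: A = (b + zy)y = (1.61 + 3×0.998)×0.998 = 4.595 m²; P = b + 2y√(1+z²) = 1.61 + 2×0.998×3.162 = 7.922 m.
Hydraulic radius R = A/P = 4.595/7.922 = 0.58 m.
From Manning's equation, V = (1/n) R^(2/3) S^(1/2) = (1/0.016) × 0.58^(2/3) × 0.01099^(1/2) = 4.56 m/s.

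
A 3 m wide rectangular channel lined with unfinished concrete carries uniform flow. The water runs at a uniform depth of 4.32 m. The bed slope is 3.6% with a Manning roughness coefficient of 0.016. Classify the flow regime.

Flow area A = b·y = 3 × 4.32 = 12.96 m². Wetted perimeter P = b + 2y = 3 + 2×4.32 = 11.64 m.
Hydraulic radius R = A/P = 12.96/11.64 = 1.113 m.
V = (1/n) R^(2/3) √S = (1/0.016) × 1.113^(2/3) × √0.036 = 12.74 m/s. Hydraulic depth D_h = A/T = 12.96/3 = 4.32 m.
Froude number Fr = V/√(g·D_h) = 12.74/√(9.81×4.32) = 1.96, which is greater than 1, so the flow is supercritical.

supercritical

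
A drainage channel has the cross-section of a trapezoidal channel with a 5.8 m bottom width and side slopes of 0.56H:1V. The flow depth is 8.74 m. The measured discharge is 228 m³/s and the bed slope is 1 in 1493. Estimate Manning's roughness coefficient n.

With bottom width b = 5.8 m and side slope z = 0.56: A = (b + zy)y = (5.8 + 0.56×8.74)×8.74 = 93.47 m²; P = b + 2y√(1+z²) = 5.8 + 2×8.74×1.146 = 25.83 m.
Hydraulic radius R = A/P = 93.47/25.83 = 3.618 m.
Rearranging Manning's equation: n = (1/Q) A R^(2/3) S^(1/2) = (1/228) × 93.47 × 3.618^(2/3) × √0.0006698 = 0.025.

n = 0.025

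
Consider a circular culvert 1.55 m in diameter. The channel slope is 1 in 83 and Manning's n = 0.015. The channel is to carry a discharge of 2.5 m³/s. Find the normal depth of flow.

y_n = 0.624 m

Manning's equation rearranged: A R^(2/3) = nQ / (1·√S) = 0.015 × 2.5 / (√0.01205) = 0.3416.
Trying y = 0.702 m: A R^(2/3) = 0.4225 — too large.
Trying y = 0.507 m: A R^(2/3) = 0.2319 — too small.
Trying y = 0.624 m: A R^(2/3) = 0.342 — close enough.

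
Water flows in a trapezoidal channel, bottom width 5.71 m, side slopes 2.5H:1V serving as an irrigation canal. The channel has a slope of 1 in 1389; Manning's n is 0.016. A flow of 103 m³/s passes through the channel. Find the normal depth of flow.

Manning's equation rearranged: A R^(2/3) = nQ / (1·√S) = 0.016 × 103 / (√0.0007199) = 61.42.
At y = 2.46 m: A R^(2/3) = 38.89 — short.
At y = 3.32 m: A R^(2/3) = 73.14 — over.
At y = 3.06 m: A R^(2/3) = 61.44 — ≈ 61.42.

y_n = 3.06 m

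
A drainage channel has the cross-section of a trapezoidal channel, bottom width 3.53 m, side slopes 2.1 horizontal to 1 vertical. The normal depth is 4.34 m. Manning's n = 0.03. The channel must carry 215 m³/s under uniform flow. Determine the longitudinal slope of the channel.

With bottom width b = 3.53 m and side slope z = 2.1: A = (b + zy)y = (3.53 + 2.1×4.34)×4.34 = 54.87 m²; P = b + 2y√(1+z²) = 3.53 + 2×4.34×2.326 = 23.72 m.
Hydraulic radius R = A/P = 54.87/23.72 = 2.314 m.
From Manning's equation, S = [nQ / (1 A R^(2/3))]² = [0.03 × 215 / (1 × 54.87 × 2.314^(2/3))]² = 0.00452.

S = 0.00452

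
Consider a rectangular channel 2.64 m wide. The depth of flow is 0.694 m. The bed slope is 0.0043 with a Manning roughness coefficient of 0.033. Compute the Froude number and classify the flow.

subcritical

Flow area A = b·y = 2.64 × 0.694 = 1.832 m². Wetted perimeter P = b + 2y = 2.64 + 2×0.694 = 4.028 m.
Hydraulic radius R = A/P = 1.832/4.028 = 0.4549 m.
V = (1/n) R^(2/3) √S = (1/0.033) × 0.4549^(2/3) × √0.0043 = 1.175 m/s. Hydraulic depth D_h = A/T = 1.832/2.64 = 0.694 m.
Froude number Fr = V/√(g·D_h) = 1.175/√(9.81×0.694) = 0.45, which is less than 1, so the flow is subcritical.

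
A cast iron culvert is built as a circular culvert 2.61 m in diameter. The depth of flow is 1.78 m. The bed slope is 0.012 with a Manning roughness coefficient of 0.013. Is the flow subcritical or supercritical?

For a circular section of diameter D = 2.61 m at depth y = 1.78 m, the central angle is θ = 2 arccos(1 − 2y/D) = 3.887 rad. Then A = (D²/8)(θ − sin θ) = 3.887 m² and P = Dθ/2 = 5.072 m.
Hydraulic radius R = A/P = 3.887/5.072 = 0.7663 m.
V = (1/n) R^(2/3) √S = (1/0.013) × 0.7663^(2/3) × √0.012 = 7.057 m/s. Hydraulic depth D_h = A/T = 3.887/2.431 = 1.599 m.
Froude number Fr = V/√(g·D_h) = 7.057/√(9.81×1.599) = 1.78, which is greater than 1, so the flow is supercritical.

supercritical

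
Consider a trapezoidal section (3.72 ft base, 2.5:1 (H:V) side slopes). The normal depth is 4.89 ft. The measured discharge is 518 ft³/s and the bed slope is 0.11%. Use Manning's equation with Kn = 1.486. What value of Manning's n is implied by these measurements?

n = 0.014

With bottom width b = 3.72 ft and side slope z = 2.5: A = (b + zy)y = (3.72 + 2.5×4.89)×4.89 = 77.97 ft²; P = b + 2y√(1+z²) = 3.72 + 2×4.89×2.693 = 30.05 ft.
Hydraulic radius R = A/P = 77.97/30.05 = 2.594 ft.
Rearranging Manning's equation: n = (1.486/Q) A R^(2/3) S^(1/2) = (1.486/518) × 77.97 × 2.594^(2/3) × √0.0011 = 0.014.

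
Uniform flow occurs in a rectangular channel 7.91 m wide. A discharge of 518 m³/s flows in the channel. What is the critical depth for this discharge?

For a rectangular channel, critical depth y_c = (q²/g)^(1/3) where q = Q/b = 518/7.91 = 65.49 m²/s.
So y_c = (65.49²/9.81)^(1/3) = 7.59 m.

y_c = 7.59 m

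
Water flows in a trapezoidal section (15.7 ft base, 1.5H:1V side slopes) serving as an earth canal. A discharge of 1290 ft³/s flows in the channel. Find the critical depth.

At critical depth, Q² T / (g A³) = 1, i.e. A³/T = Q²/g = 1290²/32.2 = 51680.
At y = 5.84 ft: A³/T = 87740 — too large.
At y = 3.42 ft: A³/T = 13930 — too small.
At y = 5.02 ft: A³/T = 51560 — close enough.

y_c = 5.02 ft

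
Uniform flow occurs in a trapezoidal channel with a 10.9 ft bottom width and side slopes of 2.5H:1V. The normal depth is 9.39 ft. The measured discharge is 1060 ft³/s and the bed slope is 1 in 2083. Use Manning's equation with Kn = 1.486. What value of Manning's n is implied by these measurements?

With bottom width b = 10.9 ft and side slope z = 2.5: A = (b + zy)y = (10.9 + 2.5×9.39)×9.39 = 322.8 ft²; P = b + 2y√(1+z²) = 10.9 + 2×9.39×2.693 = 61.47 ft.
Hydraulic radius R = A/P = 322.8/61.47 = 5.251 ft.
Rearranging Manning's equation: n = (1.486/Q) A R^(2/3) S^(1/2) = (1.486/1060) × 322.8 × 5.251^(2/3) × √0.0004801 = 0.03.

n = 0.03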